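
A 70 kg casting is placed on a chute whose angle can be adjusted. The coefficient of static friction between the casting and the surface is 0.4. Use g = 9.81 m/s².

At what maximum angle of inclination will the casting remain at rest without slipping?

θ_max ≈ 21.8°

At the slip threshold, m g sin θ = μ_s · m g cos θ, so tan θ = μ_s.
θ_max = arctan(0.4) = 21.8°.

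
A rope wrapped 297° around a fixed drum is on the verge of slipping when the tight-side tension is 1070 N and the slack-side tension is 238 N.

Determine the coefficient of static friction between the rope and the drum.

μ ≈ 0.29

T₂/T₁ = e^{μβ} → μ = ln(T₂/T₁)/β.
β = 297° = 5.184 rad.
μ = ln(1070/238)/5.184 = ln(4.496)/5.184 = 0.29.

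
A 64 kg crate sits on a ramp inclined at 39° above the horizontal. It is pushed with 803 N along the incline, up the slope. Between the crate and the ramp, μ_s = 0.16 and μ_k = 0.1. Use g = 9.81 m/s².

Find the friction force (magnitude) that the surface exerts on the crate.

The normal reaction is N = m g cos θ = 487.9 N.
Parallel to the incline, ΣF = 0 gives f = m g sin θ − P = 395.1 − 803 = -407.9 N (up-slope positive).
Static friction can supply at most μ_s N = 78.07 N.
Since |-407.9| > 78.07 N, static friction cannot hold it; the crate slides up the incline and kinetic friction applies: f = μ_k N = 0.1 × 487.9 = 48.8 N.

f ≈ 48.8 N (down the incline)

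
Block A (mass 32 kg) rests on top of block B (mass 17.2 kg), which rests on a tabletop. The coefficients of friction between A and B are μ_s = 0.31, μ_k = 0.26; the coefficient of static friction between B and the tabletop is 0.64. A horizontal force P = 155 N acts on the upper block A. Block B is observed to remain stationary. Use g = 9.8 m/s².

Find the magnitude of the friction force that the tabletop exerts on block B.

f ≈ 81.5 N

Normal force at the A–B interface: N₁ = m_A g = 313.6 N.
So the A–B interface can sustain at most μ_s N₁ = 97.22 N of static friction.
P = 155 N exceeds that limit, so A slips over B and the interface friction becomes kinetic: f₁ = μ_k N₁ = 0.26×313.6 = 81.5 N.
By Newton's third law B feels 81.5 N forward from A. With B stationary, the floor's static friction on B balances it: f₂ = 81.5 N (well within μ_s(m_A+m_B)g = 308.6 N).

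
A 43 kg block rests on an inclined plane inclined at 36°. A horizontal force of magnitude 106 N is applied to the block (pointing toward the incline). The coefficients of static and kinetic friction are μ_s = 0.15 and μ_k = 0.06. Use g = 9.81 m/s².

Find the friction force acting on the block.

Normal direction: N = m g cos θ + P sin θ = 403.6 N.
Along the incline, the net driving force (taking up-slope positive) is P cos θ − m g sin θ = 85.76 − 247.9 = -162.2 N, so equilibrium requires friction f = 162.2 N (up-slope).
The limit of static friction is μ_s N = 60.54 N.
|f_req| = 162.2 > 60.54 N → the block slides down the incline; f = μ_k N = 0.06 × 403.6 = 24.2 N.

f ≈ 24.2 N (up the incline)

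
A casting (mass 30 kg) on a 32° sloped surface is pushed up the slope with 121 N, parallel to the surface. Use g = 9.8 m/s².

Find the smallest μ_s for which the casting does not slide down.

μ_s,min ≈ 0.14

N = m g cos θ = 249.3 N.
Friction must make up the shortfall along the incline: f = m g sin θ − P = 155.8 − 121 = 34.8 N.
At the threshold f = μ_s N, so μ_s,min = 34.8/249.3 = 0.14.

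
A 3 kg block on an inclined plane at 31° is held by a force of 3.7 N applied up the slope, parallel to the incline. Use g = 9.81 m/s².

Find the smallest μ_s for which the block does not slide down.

μ_s,min ≈ 0.454

N = m g cos θ = 25.23 N.
Friction must make up the shortfall along the incline: f = m g sin θ − P = 15.16 − 3.7 = 11.46 N.
At the threshold f = μ_s N, so μ_s,min = 11.46/25.23 = 0.454.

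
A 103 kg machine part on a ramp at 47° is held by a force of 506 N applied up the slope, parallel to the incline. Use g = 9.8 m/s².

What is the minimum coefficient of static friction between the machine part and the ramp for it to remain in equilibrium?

N = m g cos θ = 688.4 N.
Friction must make up the shortfall along the incline: f = m g sin θ − P = 738.2 − 506 = 232.2 N.
At the threshold f = μ_s N, so μ_s,min = 232.2/688.4 = 0.337.

μ_s,min ≈ 0.337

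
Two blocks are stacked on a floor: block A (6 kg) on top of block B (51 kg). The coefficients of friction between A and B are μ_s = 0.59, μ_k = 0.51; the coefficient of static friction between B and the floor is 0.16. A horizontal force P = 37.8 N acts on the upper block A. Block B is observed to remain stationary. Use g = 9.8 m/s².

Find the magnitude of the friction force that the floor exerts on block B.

f ≈ 30 N

The normal force B exerts on A is simply A's weight, N₁ = 58.8 N.
So the A–B interface can sustain at most μ_s N₁ = 34.69 N of static friction.
Since P = 37.8 N > 34.69 N, A slides on B; the A–B friction is kinetic: f₁ = μ_k N₁ = 0.51×58.8 = 30 N.
By Newton's third law B feels 30 N forward from A. With B stationary, the floor's static friction on B balances it: f₂ = 30 N (well within μ_s(m_A+m_B)g = 89.38 N).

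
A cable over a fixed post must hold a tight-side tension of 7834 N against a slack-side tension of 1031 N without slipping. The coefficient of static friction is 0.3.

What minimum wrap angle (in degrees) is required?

T₂/T₁ = e^{μβ} → β = ln(T₂/T₁)/μ.
β = ln(7834/1031)/0.3 = 2.028/0.3 = 6.76 rad.
In degrees: β = 6.76 × 180/π = 387°.

β_min ≈ 387°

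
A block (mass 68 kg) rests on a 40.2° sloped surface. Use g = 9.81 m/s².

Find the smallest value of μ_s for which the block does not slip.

μ_s,min ≈ 0.845

At the slip threshold m g sin θ = μ_s m g cos θ, so μ_s,min = tan θ.
μ_s,min = tan 40.2° = 0.845.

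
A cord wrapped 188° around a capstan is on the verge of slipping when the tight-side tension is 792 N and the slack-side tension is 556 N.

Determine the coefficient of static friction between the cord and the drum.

μ ≈ 0.108

T₂/T₁ = e^{μβ} → μ = ln(T₂/T₁)/β.
β = 188° = 3.281 rad.
μ = ln(792/556)/3.281 = ln(1.424)/3.281 = 0.108.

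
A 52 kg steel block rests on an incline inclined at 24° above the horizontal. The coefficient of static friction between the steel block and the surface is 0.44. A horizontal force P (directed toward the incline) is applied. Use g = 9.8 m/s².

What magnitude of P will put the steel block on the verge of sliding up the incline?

At impending motion up the slope, friction acts down-slope at its limit: f = μ_s N.
Perpendicular to the incline: N = m g cos θ + P sin θ.
Along the incline: P cos θ = m g sin θ + μ_s N = m g sin θ + μ_s (m g cos θ + P sin θ).
Solving, P (cos θ − μ_s sin θ) = m g (sin θ + μ_s cos θ), so P = 52×9.8×(sin 24° + 0.44 cos 24°)/(cos 24° − 0.44 sin 24°) = 510×0.8087/0.7346 = 561 N.

P ≈ 561 N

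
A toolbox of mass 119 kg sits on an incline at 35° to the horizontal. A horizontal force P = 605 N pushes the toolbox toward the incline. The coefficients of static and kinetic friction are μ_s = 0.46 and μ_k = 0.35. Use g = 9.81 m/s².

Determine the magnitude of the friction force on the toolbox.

Resolve perpendicular to the incline: N = m g cos θ + P sin θ = 119×9.81×cos 35° + 605×sin 35° = 1303 N.
Parallel to the incline: P cos θ − m g sin θ = 495.6 − 669.6 = -174 N; the friction needed to balance this is 174 N acting up the slope.
The limit of static friction is μ_s N = 599.5 N.
Since 174 N is within the 599.5 N limit, the toolbox stays put and friction is exactly 174 N.

f ≈ 174 N (up the incline)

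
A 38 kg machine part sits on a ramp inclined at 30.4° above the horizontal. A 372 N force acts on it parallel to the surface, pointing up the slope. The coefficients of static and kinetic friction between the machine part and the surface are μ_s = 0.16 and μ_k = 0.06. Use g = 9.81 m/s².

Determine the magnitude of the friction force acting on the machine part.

f ≈ 19.3 N (down the incline)

Perpendicular to the surface, N = m g cos θ = 38·9.81·cos 30.4° = 321.5 N.
For equilibrium along the incline the friction force must supply f = m g sin θ − P = 188.6 − 372 = -183.4 N (positive meaning up-slope).
Maximum static friction available: μ_s N = 0.16 × 321.5 = 51.44 N.
Since |-183.4| > 51.44 N, static friction cannot hold it; the machine part slides up the incline and kinetic friction applies: f = μ_k N = 0.06 × 321.5 = 19.3 N.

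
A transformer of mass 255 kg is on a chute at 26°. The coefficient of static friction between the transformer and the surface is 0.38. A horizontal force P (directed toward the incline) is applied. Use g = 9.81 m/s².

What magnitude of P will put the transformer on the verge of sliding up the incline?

At impending motion up the slope, friction acts down-slope at its limit: f = μ_s N.
Perpendicular to the incline: N = m g cos θ + P sin θ.
Along the incline: P cos θ = m g sin θ + μ_s N = m g sin θ + μ_s (m g cos θ + P sin θ).
Solving, P (cos θ − μ_s sin θ) = m g (sin θ + μ_s cos θ), so P = 255×9.81×(sin 26° + 0.38 cos 26°)/(cos 26° − 0.38 sin 26°) = 2500×0.7799/0.7322 = 2660 N.

P ≈ 2660 N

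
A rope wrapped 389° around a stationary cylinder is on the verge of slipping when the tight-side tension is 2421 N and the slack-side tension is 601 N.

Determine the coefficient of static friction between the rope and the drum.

μ ≈ 0.205

T₂/T₁ = e^{μβ} → μ = ln(T₂/T₁)/β.
β = 389° = 6.789 rad.
μ = ln(2421/601)/6.789 = ln(4.028)/6.789 = 0.205.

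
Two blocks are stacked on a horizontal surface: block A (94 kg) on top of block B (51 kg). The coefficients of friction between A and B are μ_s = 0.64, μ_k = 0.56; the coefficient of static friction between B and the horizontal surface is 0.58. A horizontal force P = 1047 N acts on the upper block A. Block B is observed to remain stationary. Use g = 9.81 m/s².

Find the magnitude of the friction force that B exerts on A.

f ≈ 516 N

Between the blocks, N₁ = m_A g = 922.1 N.
Maximum static friction on A from B: μ_s N₁ = 0.64×922.1 = 590.2 N.
P = 1047 N exceeds that limit, so A slips over B and the interface friction becomes kinetic: f₁ = μ_k N₁ = 0.56×922.1 = 516 N.
By Newton's third law B feels 516 N forward from A. With B stationary, the floor's static friction on B balances it: f₂ = 516 N (well within μ_s(m_A+m_B)g = 825 N).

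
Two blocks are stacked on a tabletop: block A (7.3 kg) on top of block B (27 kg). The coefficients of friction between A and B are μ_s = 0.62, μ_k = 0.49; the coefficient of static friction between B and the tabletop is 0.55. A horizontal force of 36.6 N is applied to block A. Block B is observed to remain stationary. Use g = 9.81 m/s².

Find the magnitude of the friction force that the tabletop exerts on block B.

The normal force B exerts on A is simply A's weight, N₁ = 71.61 N.
Maximum static friction on A from B: μ_s N₁ = 0.62×71.61 = 44.4 N.
P = 36.6 N is within that limit, so A and B move together (both at rest); the A–B friction is simply f₁ = P = 36.6 N.
By Newton's third law B feels 36.6 N forward from A. With B stationary, the floor's static friction on B balances it: f₂ = 36.6 N (well within μ_s(m_A+m_B)g = 185.1 N).

f ≈ 36.6 N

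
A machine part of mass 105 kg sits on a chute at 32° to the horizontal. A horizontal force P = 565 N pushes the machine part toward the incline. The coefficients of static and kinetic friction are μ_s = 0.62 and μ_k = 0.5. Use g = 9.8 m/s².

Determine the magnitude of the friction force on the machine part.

Resolve perpendicular to the incline: N = m g cos θ + P sin θ = 105×9.8×cos 32° + 565×sin 32° = 1172 N.
Along the incline, the net driving force (taking up-slope positive) is P cos θ − m g sin θ = 479.1 − 545.3 = -66.14 N, so equilibrium requires friction f = 66.14 N (up-slope).
The limit of static friction is μ_s N = 726.7 N.
Since 66.14 N is within the 726.7 N limit, the machine part stays put and friction is exactly 66.1 N.

f ≈ 66.1 N (up the incline)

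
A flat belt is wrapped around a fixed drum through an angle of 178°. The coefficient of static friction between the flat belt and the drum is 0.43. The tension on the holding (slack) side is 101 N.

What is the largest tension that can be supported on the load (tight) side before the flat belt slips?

At impending slip the capstan equation gives T₂/T₁ = e^{μβ} with β in radians.
β = 178° × π/180 = 3.107 rad.
e^{μβ} = e^{0.43×3.107} = 3.803.
T₂ = T₁ · e^{μβ} = 101 × 3.803 = 384 N.

T_max ≈ 384 N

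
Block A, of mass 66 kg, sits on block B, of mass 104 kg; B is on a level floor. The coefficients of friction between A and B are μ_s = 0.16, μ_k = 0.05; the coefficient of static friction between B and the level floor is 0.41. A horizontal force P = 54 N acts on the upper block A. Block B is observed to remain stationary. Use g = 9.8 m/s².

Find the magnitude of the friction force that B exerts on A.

Between the blocks, N₁ = m_A g = 646.8 N.
So the A–B interface can sustain at most μ_s N₁ = 103.5 N of static friction.
Since P = 54 N ≤ 103.5 N, A does not slip on B; friction on A equals P = 54 N.
B experiences an equal 54 N forward from A (third law). B is in equilibrium, so the floor supplies f₂ = 54 N of static friction (limit μ_s(m_A+m_B)g = 683.1 N, not exceeded).

f ≈ 54 N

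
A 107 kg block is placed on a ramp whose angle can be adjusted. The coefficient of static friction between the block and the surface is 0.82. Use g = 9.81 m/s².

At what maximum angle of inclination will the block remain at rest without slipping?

θ_max ≈ 39.4°

At the slip threshold, m g sin θ = μ_s · m g cos θ, so tan θ = μ_s.
θ_max = arctan(0.82) = 39.4°.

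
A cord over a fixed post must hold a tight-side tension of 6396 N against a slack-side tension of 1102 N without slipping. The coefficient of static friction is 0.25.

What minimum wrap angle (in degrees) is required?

T₂/T₁ = e^{μβ} → β = ln(T₂/T₁)/μ.
β = ln(6396/1102)/0.25 = 1.759/0.25 = 7.034 rad.
In degrees: β = 7.034 × 180/π = 403°.

β_min ≈ 403°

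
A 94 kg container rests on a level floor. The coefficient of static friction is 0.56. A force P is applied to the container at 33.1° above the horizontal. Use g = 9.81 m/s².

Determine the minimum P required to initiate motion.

P ≈ 452 N

N = m g − P sin α (the pull lifts the container).
At impending slip, P cos α = μ_s N = μ_s (m g − P sin α).
Solving: P (cos α + μ_s sin α) = μ_s m g → P = 0.56×922/(cos 33.1° + 0.56 sin 33.1°) = 516/1.144 = 452 N.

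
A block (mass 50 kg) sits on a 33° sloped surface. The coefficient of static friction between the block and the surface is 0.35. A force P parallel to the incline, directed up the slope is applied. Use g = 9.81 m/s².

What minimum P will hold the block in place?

P_min ≈ 123 N

The block tends to slide down (tan θ > μ_s), so at the point of impending slip friction acts up-slope at its limit: f = μ_s N.
P is parallel to the surface, so N = m g cos θ = 411 N.
Along the incline: P + μ_s N = m g sin θ, so P = 267 − 0.35×411 = 123 N.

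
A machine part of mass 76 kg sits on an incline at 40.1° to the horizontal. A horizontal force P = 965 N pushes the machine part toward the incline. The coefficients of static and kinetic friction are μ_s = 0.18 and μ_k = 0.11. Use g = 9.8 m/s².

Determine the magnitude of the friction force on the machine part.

Normal direction: N = m g cos θ + P sin θ = 1191 N.
Along the incline, the net driving force (taking up-slope positive) is P cos θ − m g sin θ = 738.1 − 479.7 = 258.4 N, so equilibrium requires friction f = -258.4 N (down-slope).
Maximum static friction: μ_s N = 0.18 × 1191 = 214.4 N.
The required 258.4 N exceeds the static limit, so the machine part slides up-slope and f = μ_k N = 0.11×1191 = 131 N.

f ≈ 131 N (down the incline)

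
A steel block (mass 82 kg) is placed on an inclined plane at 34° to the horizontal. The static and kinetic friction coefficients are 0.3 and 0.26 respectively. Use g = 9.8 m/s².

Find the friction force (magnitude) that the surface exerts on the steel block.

Normal force: N = m g cos θ = 82 × 9.8 × cos 34° = 666.2 N.
For equilibrium along the incline, friction must balance the weight component: f = m g sin θ = 449.4 N up the slope.
Static friction can supply at most μ_s N = 199.9 N.
|449.4| exceeds 199.9 N, so the steel block slips down-slope; friction is kinetic, f = μ_k N = 0.26×666.2 = 173 N.

f ≈ 173 N (up the incline)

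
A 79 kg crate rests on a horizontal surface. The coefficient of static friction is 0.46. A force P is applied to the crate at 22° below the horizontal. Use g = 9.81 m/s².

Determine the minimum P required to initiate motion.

P ≈ 472 N

N = m g + P sin α (the push presses the crate into the horizontal surface).
At impending slip, P cos α = μ_s N = μ_s (m g + P sin α).
Solving: P (cos α − μ_s sin α) = μ_s m g → P = 0.46×775/(cos 22° − 0.46 sin 22°) = 356/0.7549 = 472 N.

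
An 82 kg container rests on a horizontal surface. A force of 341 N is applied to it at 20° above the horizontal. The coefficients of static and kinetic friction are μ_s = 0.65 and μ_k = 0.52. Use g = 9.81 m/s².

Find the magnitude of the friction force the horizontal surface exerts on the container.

The vertical component of P reduces the normal force: N = m g − P sin α = 804.4 − 116.6 = 687.8 N.
For equilibrium, f = P cos α = 341×cos 20° = 320.4 N.
The static-friction limit is μ_s N = 447.1 N.
320.4 ≤ 447.1 N → static; friction equals the required 320 N.

f ≈ 320 N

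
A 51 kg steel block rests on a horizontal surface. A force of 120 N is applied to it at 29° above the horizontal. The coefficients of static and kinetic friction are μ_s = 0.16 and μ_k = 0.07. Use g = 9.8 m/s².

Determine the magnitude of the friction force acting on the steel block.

f ≈ 30.9 N

Vertical equilibrium gives N = m g − P sin α = 441.6 N.
For equilibrium, f = P cos α = 120×cos 29° = 105 N.
μ_s N = 0.16 × 441.6 = 70.66 N.
105 > 70.66 N → the steel block slides; f = μ_k N = 0.07×441.6 = 30.9 N.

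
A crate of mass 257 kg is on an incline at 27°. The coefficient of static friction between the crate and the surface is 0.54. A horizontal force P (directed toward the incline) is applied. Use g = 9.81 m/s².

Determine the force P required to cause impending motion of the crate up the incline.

At impending motion up the slope, friction acts down-slope at its limit: f = μ_s N.
Perpendicular to the incline: N = m g cos θ + P sin θ.
Along the incline: P cos θ = m g sin θ + μ_s N = m g sin θ + μ_s (m g cos θ + P sin θ).
Solving, P (cos θ − μ_s sin θ) = m g (sin θ + μ_s cos θ), so P = 257×9.81×(sin 27° + 0.54 cos 27°)/(cos 27° − 0.54 sin 27°) = 2520×0.9351/0.6459 = 3650 N.

P ≈ 3650 N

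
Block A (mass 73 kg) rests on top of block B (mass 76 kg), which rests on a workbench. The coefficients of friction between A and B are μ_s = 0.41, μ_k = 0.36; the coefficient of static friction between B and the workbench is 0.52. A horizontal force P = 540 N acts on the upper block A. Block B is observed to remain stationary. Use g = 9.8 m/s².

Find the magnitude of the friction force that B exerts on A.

f ≈ 258 N

Normal force at the A–B interface: N₁ = m_A g = 715.4 N.
So the A–B interface can sustain at most μ_s N₁ = 293.3 N of static friction.
P = 540 N exceeds that limit, so A slips over B and the interface friction becomes kinetic: f₁ = μ_k N₁ = 0.36×715.4 = 258 N.
B experiences an equal 258 N forward from A (third law). B is in equilibrium, so the floor supplies f₂ = 258 N of static friction (limit μ_s(m_A+m_B)g = 759.3 N, not exceeded).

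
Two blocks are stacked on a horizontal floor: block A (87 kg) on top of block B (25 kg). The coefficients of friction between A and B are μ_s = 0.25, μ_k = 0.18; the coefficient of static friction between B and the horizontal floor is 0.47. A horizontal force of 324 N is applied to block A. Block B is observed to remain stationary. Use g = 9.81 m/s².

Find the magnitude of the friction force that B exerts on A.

f ≈ 154 N

Between the blocks, N₁ = m_A g = 853.5 N.
So the A–B interface can sustain at most μ_s N₁ = 213.4 N of static friction.
P = 324 N exceeds that limit, so A slips over B and the interface friction becomes kinetic: f₁ = μ_k N₁ = 0.18×853.5 = 154 N.
B experiences an equal 154 N forward from A (third law). B is in equilibrium, so the floor supplies f₂ = 154 N of static friction (limit μ_s(m_A+m_B)g = 516.4 N, not exceeded).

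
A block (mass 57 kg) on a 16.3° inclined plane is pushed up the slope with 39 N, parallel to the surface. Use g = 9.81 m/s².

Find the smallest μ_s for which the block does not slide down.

N = m g cos θ = 536.7 N.
Friction must make up the shortfall along the incline: f = m g sin θ − P = 156.9 − 39 = 117.9 N.
At the threshold f = μ_s N, so μ_s,min = 117.9/536.7 = 0.22.

μ_s,min ≈ 0.22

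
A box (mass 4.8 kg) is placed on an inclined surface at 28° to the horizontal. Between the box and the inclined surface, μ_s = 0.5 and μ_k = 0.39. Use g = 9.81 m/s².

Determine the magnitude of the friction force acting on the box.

Normal force: N = m g cos θ = 4.8 × 9.81 × cos 28° = 41.58 N.
For equilibrium along the incline, friction must balance the weight component: f = m g sin θ = 22.11 N up the slope.
Static friction can supply at most μ_s N = 20.79 N.
|22.11| exceeds 20.79 N, so the box slips down-slope; friction is kinetic, f = μ_k N = 0.39×41.58 = 16.2 N.

f ≈ 16.2 N (up the incline)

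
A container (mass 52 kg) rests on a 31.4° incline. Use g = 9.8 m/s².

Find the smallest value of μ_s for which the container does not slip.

μ_s,min ≈ 0.61

At the slip threshold m g sin θ = μ_s m g cos θ, so μ_s,min = tan θ.
μ_s,min = tan 31.4° = 0.61.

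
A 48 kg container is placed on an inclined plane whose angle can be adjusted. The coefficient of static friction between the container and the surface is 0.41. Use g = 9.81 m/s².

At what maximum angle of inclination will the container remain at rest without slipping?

θ_max ≈ 22.3°

At the slip threshold, m g sin θ = μ_s · m g cos θ, so tan θ = μ_s.
θ_max = arctan(0.41) = 22.3°.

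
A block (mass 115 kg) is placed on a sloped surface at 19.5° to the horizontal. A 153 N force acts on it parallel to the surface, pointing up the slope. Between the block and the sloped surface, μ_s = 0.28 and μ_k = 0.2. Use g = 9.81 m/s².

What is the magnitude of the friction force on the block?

f ≈ 224 N (up the incline)

Perpendicular to the surface, N = m g cos θ = 115·9.81·cos 19.5° = 1063 N.
For equilibrium along the incline the friction force must supply f = m g sin θ − P = 376.6 − 153 = 223.6 N (positive meaning up-slope).
Static friction can supply at most μ_s N = 297.8 N.
Since |223.6| ≤ 297.8 N, no slip — friction simply equals what equilibrium demands.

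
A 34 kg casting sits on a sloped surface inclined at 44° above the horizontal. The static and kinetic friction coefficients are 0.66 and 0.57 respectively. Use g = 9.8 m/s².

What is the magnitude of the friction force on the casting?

f ≈ 137 N (up the incline)

The normal reaction is N = m g cos θ = 239.7 N.
For equilibrium along the incline, friction must balance the weight component: f = m g sin θ = 231.5 N up the slope.
Static friction can supply at most μ_s N = 158.2 N.
|231.5| exceeds 158.2 N, so the casting slips down-slope; friction is kinetic, f = μ_k N = 0.57×239.7 = 137 N.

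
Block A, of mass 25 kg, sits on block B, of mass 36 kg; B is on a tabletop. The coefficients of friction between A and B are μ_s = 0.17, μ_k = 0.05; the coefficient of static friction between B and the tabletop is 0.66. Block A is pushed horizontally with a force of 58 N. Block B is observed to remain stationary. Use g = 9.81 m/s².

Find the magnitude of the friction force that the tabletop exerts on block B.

The normal force B exerts on A is simply A's weight, N₁ = 245.2 N.
So the A–B interface can sustain at most μ_s N₁ = 41.69 N of static friction.
Since P = 58 N > 41.69 N, A slides on B; the A–B friction is kinetic: f₁ = μ_k N₁ = 0.05×245.2 = 12.3 N.
B experiences an equal 12.3 N forward from A (third law). B is in equilibrium, so the floor supplies f₂ = 12.3 N of static friction (limit μ_s(m_A+m_B)g = 395 N, not exceeded).

f ≈ 12.3 N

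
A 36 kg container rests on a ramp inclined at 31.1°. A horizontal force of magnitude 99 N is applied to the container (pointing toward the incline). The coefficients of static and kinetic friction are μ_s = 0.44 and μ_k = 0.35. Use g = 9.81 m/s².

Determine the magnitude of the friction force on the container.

Normal direction: N = m g cos θ + P sin θ = 353.5 N.
Parallel to the incline: P cos θ − m g sin θ = 84.77 − 182.4 = -97.65 N; the friction needed to balance this is 97.65 N acting up the slope.
The limit of static friction is μ_s N = 155.6 N.
Since 97.65 N is within the 155.6 N limit, the container stays put and friction is exactly 97.6 N.

f ≈ 97.6 N (up the incline)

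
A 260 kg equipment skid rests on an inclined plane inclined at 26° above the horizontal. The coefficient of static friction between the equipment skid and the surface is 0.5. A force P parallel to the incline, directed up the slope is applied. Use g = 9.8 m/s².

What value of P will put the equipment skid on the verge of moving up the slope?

P ≈ 2260 N

At impending motion up the slope, friction acts down-slope at its limit: f = μ_s N.
P is parallel to the surface, so N = m g cos θ = 2290 N.
Along the incline: P = m g sin θ + μ_s N = 1120 + 0.5×2290 = 2260 N.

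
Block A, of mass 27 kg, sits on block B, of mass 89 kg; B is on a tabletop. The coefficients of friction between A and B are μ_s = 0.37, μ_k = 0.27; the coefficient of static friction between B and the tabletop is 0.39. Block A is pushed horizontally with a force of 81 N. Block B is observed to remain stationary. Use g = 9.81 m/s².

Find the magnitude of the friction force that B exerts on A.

f ≈ 81 N

Normal force at the A–B interface: N₁ = m_A g = 264.9 N.
So the A–B interface can sustain at most μ_s N₁ = 98 N of static friction.
Since P = 81 N ≤ 98 N, A does not slip on B; friction on A equals P = 81 N.
By Newton's third law B feels 81 N forward from A. With B stationary, the floor's static friction on B balances it: f₂ = 81 N (well within μ_s(m_A+m_B)g = 443.8 N).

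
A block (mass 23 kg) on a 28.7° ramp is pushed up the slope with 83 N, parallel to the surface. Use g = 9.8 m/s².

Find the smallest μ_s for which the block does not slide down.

N = m g cos θ = 197.7 N.
Friction must make up the shortfall along the incline: f = m g sin θ − P = 108.2 − 83 = 25.24 N.
At the threshold f = μ_s N, so μ_s,min = 25.24/197.7 = 0.128.

μ_s,min ≈ 0.128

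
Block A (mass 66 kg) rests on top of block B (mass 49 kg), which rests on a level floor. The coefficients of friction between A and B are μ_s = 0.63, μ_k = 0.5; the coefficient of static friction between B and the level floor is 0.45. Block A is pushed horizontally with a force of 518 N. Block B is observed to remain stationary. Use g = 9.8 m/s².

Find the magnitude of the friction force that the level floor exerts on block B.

The normal force B exerts on A is simply A's weight, N₁ = 646.8 N.
Maximum static friction on A from B: μ_s N₁ = 0.63×646.8 = 407.5 N.
Since P = 518 N > 407.5 N, A slides on B; the A–B friction is kinetic: f₁ = μ_k N₁ = 0.5×646.8 = 323 N.
B experiences an equal 323 N forward from A (third law). B is in equilibrium, so the floor supplies f₂ = 323 N of static friction (limit μ_s(m_A+m_B)g = 507.2 N, not exceeded).

f ≈ 323 N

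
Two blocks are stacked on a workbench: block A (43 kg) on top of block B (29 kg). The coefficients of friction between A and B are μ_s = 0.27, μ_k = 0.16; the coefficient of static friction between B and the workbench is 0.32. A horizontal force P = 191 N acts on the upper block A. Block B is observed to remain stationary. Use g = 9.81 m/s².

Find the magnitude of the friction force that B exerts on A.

Between the blocks, N₁ = m_A g = 421.8 N.
Maximum static friction on A from B: μ_s N₁ = 0.27×421.8 = 113.9 N.
Since P = 191 N > 113.9 N, A slides on B; the A–B friction is kinetic: f₁ = μ_k N₁ = 0.16×421.8 = 67.5 N.
B experiences an equal 67.5 N forward from A (third law). B is in equilibrium, so the floor supplies f₂ = 67.5 N of static friction (limit μ_s(m_A+m_B)g = 226 N, not exceeded).

f ≈ 67.5 N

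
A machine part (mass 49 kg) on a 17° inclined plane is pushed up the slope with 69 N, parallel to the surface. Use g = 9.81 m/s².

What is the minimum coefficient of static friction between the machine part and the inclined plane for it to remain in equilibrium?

N = m g cos θ = 459.7 N.
Friction must make up the shortfall along the incline: f = m g sin θ − P = 140.5 − 69 = 71.54 N.
At the threshold f = μ_s N, so μ_s,min = 71.54/459.7 = 0.156.

μ_s,min ≈ 0.156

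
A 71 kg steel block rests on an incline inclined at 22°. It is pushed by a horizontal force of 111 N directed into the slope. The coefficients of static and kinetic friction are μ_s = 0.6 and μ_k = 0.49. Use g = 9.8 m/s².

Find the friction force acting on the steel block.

f ≈ 158 N (up the incline)

The horizontal push has a component P sin θ into the surface, so N = m g cos θ + P sin θ = 645.1 + 41.58 = 686.7 N.
Along the incline, the net driving force (taking up-slope positive) is P cos θ − m g sin θ = 102.9 − 260.7 = -157.7 N, so equilibrium requires friction f = 157.7 N (up-slope).
Maximum static friction: μ_s N = 0.6 × 686.7 = 412 N.
Since 157.7 N is within the 412 N limit, the steel block stays put and friction is exactly 158 N.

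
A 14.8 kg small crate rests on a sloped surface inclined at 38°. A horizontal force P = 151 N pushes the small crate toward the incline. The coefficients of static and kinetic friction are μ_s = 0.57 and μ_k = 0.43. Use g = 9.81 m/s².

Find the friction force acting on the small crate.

The horizontal push has a component P sin θ into the surface, so N = m g cos θ + P sin θ = 114.4 + 92.96 = 207.4 N.
Along the incline, the net driving force (taking up-slope positive) is P cos θ − m g sin θ = 119 − 89.39 = 29.6 N, so equilibrium requires friction f = -29.6 N (down-slope).
The limit of static friction is μ_s N = 118.2 N.
Since 29.6 N is within the 118.2 N limit, the small crate stays put and friction is exactly 29.6 N.

f ≈ 29.6 N (down the incline)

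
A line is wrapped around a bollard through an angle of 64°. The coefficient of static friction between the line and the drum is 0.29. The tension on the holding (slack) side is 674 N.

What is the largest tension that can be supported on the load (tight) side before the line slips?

T_max ≈ 932 N

At impending slip the capstan equation gives T₂/T₁ = e^{μβ} with β in radians.
β = 64° × π/180 = 1.117 rad.
e^{μβ} = e^{0.29×1.117} = 1.383.
T₂ = T₁ · e^{μβ} = 674 × 1.383 = 932 N.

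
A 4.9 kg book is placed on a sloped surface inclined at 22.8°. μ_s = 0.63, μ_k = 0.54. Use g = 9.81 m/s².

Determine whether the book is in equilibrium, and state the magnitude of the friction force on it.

N = m g cos θ = 44.3 N.
Down-slope weight component: m g sin θ = 18.6 N.
μ_s N = 27.9 N.
18.6 ≤ 27.9 N, so it stays put; friction = 18.6 N.

f ≈ 18.6 N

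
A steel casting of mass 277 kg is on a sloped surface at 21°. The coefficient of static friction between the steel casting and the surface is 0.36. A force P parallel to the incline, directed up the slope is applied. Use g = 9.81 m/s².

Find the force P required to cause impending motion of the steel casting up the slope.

At impending motion up the slope, friction acts down-slope at its limit: f = μ_s N.
P is parallel to the surface, so N = m g cos θ = 2540 N.
Along the incline: P = m g sin θ + μ_s N = 974 + 0.36×2540 = 1890 N.

P ≈ 1890 N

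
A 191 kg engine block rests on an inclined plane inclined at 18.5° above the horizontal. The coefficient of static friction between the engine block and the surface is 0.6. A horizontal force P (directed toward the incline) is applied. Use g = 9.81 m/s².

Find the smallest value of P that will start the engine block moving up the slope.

P ≈ 2190 N

At impending motion up the slope, friction acts down-slope at its limit: f = μ_s N.
Perpendicular to the incline: N = m g cos θ + P sin θ.
Along the incline: P cos θ = m g sin θ + μ_s N = m g sin θ + μ_s (m g cos θ + P sin θ).
Solving, P (cos θ − μ_s sin θ) = m g (sin θ + μ_s cos θ), so P = 191×9.81×(sin 18.5° + 0.6 cos 18.5°)/(cos 18.5° − 0.6 sin 18.5°) = 1870×0.8863/0.7579 = 2190 N.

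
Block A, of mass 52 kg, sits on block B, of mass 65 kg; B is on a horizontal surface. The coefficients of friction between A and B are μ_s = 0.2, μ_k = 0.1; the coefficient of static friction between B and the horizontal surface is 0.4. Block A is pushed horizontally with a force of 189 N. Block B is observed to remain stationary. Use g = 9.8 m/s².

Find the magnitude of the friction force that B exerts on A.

The normal force B exerts on A is simply A's weight, N₁ = 509.6 N.
Maximum static friction on A from B: μ_s N₁ = 0.2×509.6 = 101.9 N.
Since P = 189 N > 101.9 N, A slides on B; the A–B friction is kinetic: f₁ = μ_k N₁ = 0.1×509.6 = 51 N.
B experiences an equal 51 N forward from A (third law). B is in equilibrium, so the floor supplies f₂ = 51 N of static friction (limit μ_s(m_A+m_B)g = 458.6 N, not exceeded).

f ≈ 51 N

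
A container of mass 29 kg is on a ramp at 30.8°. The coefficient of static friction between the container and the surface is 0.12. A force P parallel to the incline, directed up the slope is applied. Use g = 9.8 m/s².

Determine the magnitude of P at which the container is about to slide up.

P ≈ 175 N

At impending motion up the slope, friction acts down-slope at its limit: f = μ_s N.
P is parallel to the surface, so N = m g cos θ = 244 N.
Along the incline: P = m g sin θ + μ_s N = 146 + 0.12×244 = 175 N.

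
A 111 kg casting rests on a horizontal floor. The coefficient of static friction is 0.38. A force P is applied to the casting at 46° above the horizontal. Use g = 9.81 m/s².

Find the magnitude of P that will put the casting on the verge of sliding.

P ≈ 427 N

N = m g − P sin α (the pull lifts the casting).
At impending slip, P cos α = μ_s N = μ_s (m g − P sin α).
Solving: P (cos α + μ_s sin α) = μ_s m g → P = 0.38×1090/(cos 46° + 0.38 sin 46°) = 414/0.968 = 427 N.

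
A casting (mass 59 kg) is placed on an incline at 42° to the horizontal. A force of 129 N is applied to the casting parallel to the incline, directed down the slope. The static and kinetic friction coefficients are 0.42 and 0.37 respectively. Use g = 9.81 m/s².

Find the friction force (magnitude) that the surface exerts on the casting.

Perpendicular to the surface, N = m g cos θ = 59·9.81·cos 42° = 430.1 N.
For equilibrium along the incline the friction force must supply f = m g sin θ + P = 387.3 + 129 = 516.3 N (positive meaning up-slope).
Maximum static friction available: μ_s N = 0.42 × 430.1 = 180.7 N.
|516.3| exceeds 180.7 N, so the casting slips down-slope; friction is kinetic, f = μ_k N = 0.37×430.1 = 159 N.

f ≈ 159 N (up the incline)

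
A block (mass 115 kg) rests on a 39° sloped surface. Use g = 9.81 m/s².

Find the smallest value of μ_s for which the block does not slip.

μ_s,min ≈ 0.81

At the slip threshold m g sin θ = μ_s m g cos θ, so μ_s,min = tan θ.
μ_s,min = tan 39° = 0.81.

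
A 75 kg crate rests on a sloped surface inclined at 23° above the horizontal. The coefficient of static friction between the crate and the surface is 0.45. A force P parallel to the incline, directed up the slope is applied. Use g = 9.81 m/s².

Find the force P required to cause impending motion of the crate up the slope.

P ≈ 592 N

At impending motion up the slope, friction acts down-slope at its limit: f = μ_s N.
P is parallel to the surface, so N = m g cos θ = 677 N.
Along the incline: P = m g sin θ + μ_s N = 287 + 0.45×677 = 592 N.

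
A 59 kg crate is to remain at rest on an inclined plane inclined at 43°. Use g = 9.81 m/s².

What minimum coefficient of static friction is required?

μ_s,min ≈ 0.933

At the slip threshold m g sin θ = μ_s m g cos θ, so μ_s,min = tan θ.
μ_s,min = tan 43° = 0.933.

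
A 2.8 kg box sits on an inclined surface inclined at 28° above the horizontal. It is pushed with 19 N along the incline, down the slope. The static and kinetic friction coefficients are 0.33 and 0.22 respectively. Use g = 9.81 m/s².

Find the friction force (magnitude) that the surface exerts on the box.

f ≈ 5.34 N (up the incline)

Perpendicular to the surface, N = m g cos θ = 2.8·9.81·cos 28° = 24.25 N.
The friction needed for equilibrium is m g sin θ + P = 12.9 + 19 = 31.9 N, measured positive up-slope.
Maximum static friction available: μ_s N = 0.33 × 24.25 = 8.003 N.
Since |31.9| > 8.003 N, static friction cannot hold it; the box slides down the incline and kinetic friction applies: f = μ_k N = 0.22 × 24.25 = 5.34 N.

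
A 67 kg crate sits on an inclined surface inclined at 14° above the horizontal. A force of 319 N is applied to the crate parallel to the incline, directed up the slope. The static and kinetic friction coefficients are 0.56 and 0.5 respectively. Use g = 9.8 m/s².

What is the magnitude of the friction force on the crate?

Perpendicular to the surface, N = m g cos θ = 67·9.8·cos 14° = 637.1 N.
Parallel to the incline, ΣF = 0 gives f = m g sin θ − P = 158.8 − 319 = -160.2 N (up-slope positive).
Static friction can supply at most μ_s N = 356.8 N.
Since |-160.2| ≤ 356.8 N, the crate remains in static equilibrium and friction takes exactly the required value.

f ≈ 160 N (down the incline)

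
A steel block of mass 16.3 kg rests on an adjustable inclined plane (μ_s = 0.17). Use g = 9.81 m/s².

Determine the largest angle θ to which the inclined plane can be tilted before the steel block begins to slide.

At the slip threshold, m g sin θ = μ_s · m g cos θ, so tan θ = μ_s.
θ_max = arctan(0.17) = 9.65°.

θ_max ≈ 9.65°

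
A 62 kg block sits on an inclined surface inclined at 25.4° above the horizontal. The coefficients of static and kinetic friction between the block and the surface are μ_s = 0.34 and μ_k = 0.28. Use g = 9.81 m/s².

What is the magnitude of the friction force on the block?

Perpendicular to the surface, N = m g cos θ = 62·9.81·cos 25.4° = 549.4 N.
Along the slope the weight component is m g sin θ = 260.9 N; friction must supply exactly this, acting up-slope.
Static friction can supply at most μ_s N = 186.8 N.
|260.9| exceeds 186.8 N, so the block slips down-slope; friction is kinetic, f = μ_k N = 0.28×549.4 = 154 N.

f ≈ 154 N (up the incline)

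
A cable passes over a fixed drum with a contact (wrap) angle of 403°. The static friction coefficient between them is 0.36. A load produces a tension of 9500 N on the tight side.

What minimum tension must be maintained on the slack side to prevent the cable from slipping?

T_min ≈ 755 N

Capstan equation at impending slip: T_tight/T_slack = e^{μβ}.
β = 403° = 7.034 rad; e^{μβ} = e^{0.36×7.034} = 12.58.
T_slack = T_tight / e^{μβ} = 9500 / 12.58 = 755 N.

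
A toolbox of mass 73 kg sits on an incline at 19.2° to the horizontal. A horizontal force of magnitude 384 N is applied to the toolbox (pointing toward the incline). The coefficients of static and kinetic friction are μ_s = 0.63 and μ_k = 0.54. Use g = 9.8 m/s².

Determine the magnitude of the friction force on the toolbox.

Normal direction: N = m g cos θ + P sin θ = 801.9 N.
Along the incline, the net driving force (taking up-slope positive) is P cos θ − m g sin θ = 362.6 − 235.3 = 127.4 N, so equilibrium requires friction f = -127.4 N (down-slope).
The limit of static friction is μ_s N = 505.2 N.
|f_req| = 127.4 ≤ 505.2 N → the toolbox is in equilibrium; friction equals the required value.

f ≈ 127 N (down the incline)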